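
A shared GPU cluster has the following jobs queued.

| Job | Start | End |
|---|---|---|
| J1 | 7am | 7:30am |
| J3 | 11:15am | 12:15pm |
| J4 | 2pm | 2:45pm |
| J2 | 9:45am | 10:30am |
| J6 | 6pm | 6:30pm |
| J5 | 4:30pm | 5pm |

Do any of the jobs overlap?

No

Sorted by start: J1, J2, J3, J4, J5, J6.
J2 starts after J1 ends, so J1 has no further overlaps.
J3 starts after J2 ends, so J2 has no further overlaps.
J4 starts after J3 ends, so J3 has no further overlaps.
J5 starts after J4 ends, so J4 has no further overlaps.
J6 starts after J5 ends.
Every pair is clear; the schedule has no overlaps.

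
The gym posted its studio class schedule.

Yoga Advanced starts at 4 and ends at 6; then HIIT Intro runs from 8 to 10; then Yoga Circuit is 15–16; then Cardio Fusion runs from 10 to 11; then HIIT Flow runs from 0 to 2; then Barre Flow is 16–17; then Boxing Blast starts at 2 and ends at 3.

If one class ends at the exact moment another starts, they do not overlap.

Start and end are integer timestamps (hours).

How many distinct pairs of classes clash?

0

Sorted by start: HIIT Flow, Boxing Blast, Yoga Advanced, HIIT Intro, Cardio Fusion, Yoga Circuit, Barre Flow.
Boxing Blast starts exactly when HIIT Flow ends (back-to-back, no overlap), so nothing later overlaps HIIT Flow either.
Yoga Advanced starts after Boxing Blast ends, so nothing later overlaps Boxing Blast either.
HIIT Intro starts after Yoga Advanced ends, so nothing later overlaps Yoga Advanced either.
Cardio Fusion starts exactly when HIIT Intro ends (back-to-back, no overlap), so nothing later overlaps HIIT Intro either.
Yoga Circuit starts after Cardio Fusion ends, so nothing later overlaps Cardio Fusion either.
Barre Flow starts exactly when Yoga Circuit ends (back-to-back, no overlap).
No pair overlaps.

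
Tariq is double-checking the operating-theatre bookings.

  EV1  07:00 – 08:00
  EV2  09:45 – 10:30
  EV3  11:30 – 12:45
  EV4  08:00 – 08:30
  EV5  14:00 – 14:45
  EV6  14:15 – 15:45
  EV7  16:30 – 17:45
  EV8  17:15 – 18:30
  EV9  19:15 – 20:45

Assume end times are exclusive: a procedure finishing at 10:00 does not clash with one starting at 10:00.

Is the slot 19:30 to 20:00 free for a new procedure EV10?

No — it overlaps EV9

EV1: ends 08:00 at or before EV10 starts 19:30 → clear.
EV4: ends 08:30 at or before EV10 starts 19:30 → clear.
EV2: ends 10:30 at or before EV10 starts 19:30 → clear.
EV3: ends 12:45 at or before EV10 starts 19:30 → clear.
EV5: ends 14:45 at or before EV10 starts 19:30 → clear.
EV6: ends 15:45 at or before EV10 starts 19:30 → clear.
EV7: ends 17:45 at or before EV10 starts 19:30 → clear.
EV8: ends 18:30 at or before EV10 starts 19:30 → clear.
EV9: starts 19:15 before EV10 ends 20:00, and ends 20:45 after EV10 starts 19:30 → overlap.
EV10 overlaps EV9.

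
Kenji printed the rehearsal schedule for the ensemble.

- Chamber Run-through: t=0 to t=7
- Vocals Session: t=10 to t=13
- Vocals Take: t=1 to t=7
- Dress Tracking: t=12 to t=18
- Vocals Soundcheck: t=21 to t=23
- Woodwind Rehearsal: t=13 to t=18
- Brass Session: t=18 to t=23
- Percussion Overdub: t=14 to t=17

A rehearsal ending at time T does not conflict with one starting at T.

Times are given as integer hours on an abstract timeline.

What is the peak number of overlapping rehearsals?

Walk through starts and ends in time order (an end at T is processed before a start at T):
t=0 start Chamber Run-through → 1
t=1 start Vocals Take → 2
t=7 end Chamber Run-through → 1
t=7 end Vocals Take → 0
t=10 start Vocals Session → 1
t=12 start Dress Tracking → 2
t=13 end Vocals Session → 1
t=13 start Woodwind Rehearsal → 2
t=14 start Percussion Overdub → 3
t=17 end Percussion Overdub → 2
t=18 end Dress Tracking → 1
t=18 end Woodwind Rehearsal → 0
t=18 start Brass Session → 1
t=21 start Vocals Soundcheck → 2
t=23 end Brass Session → 1
t=23 end Vocals Soundcheck → 0
Peak is 3, at t=14 (Dress Tracking, Percussion Overdub, Woodwind Rehearsal).

3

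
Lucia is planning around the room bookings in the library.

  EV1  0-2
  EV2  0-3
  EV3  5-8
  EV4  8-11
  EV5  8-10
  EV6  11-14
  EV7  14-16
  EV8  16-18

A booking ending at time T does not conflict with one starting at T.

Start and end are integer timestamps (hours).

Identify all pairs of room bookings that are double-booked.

EV1 & EV2, EV4 & EV5

Sorted by start: EV1, EV2, EV3, EV4, EV5, EV6, EV7, EV8.
EV2 starts before EV1 ends → EV1 and EV2 overlap.
EV3 starts after EV1 ends — done with EV1.
EV3 starts after EV2 ends — done with EV2.
EV4 starts exactly when EV3 ends (back-to-back, no overlap) — done with EV3.
EV5 starts before EV4 ends → EV4 and EV5 overlap.
EV6 starts exactly when EV4 ends (back-to-back, no overlap) — done with EV4.
EV6 starts after EV5 ends — done with EV5.
EV7 starts exactly when EV6 ends (back-to-back, no overlap) — done with EV6.
EV8 starts exactly when EV7 ends (back-to-back, no overlap).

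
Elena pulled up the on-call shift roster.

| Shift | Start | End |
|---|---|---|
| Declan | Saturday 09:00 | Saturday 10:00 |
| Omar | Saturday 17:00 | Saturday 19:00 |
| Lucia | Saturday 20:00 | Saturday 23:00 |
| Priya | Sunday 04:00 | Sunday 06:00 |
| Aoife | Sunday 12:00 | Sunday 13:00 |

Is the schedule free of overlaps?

Sorted by start: Declan, Omar, Lucia, Priya, Aoife.
Omar starts after Declan ends; Declan is clear from here.
Lucia starts after Omar ends; Omar is clear from here.
Priya starts after Lucia ends; Lucia is clear from here.
Aoife starts after Priya ends.
Every pair is clear; the schedule has no overlaps.

Yes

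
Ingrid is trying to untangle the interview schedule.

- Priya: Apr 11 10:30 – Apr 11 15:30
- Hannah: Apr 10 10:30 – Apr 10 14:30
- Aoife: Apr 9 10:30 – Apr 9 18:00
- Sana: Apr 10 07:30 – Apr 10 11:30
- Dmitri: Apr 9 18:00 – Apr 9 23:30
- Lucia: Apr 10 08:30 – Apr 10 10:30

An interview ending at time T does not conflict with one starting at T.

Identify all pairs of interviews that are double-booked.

Two intervals overlap when each starts before the other ends.
Sorted by start: Aoife, Dmitri, Sana, Lucia, Hannah, Priya.
Dmitri starts exactly when Aoife ends (back-to-back, no overlap), so nothing later overlaps Aoife either.
Sana starts after Dmitri ends, so nothing later overlaps Dmitri either.
Lucia starts before Sana ends → Sana and Lucia overlap.
Hannah starts before Sana ends → Sana and Hannah overlap.
Priya starts after Sana ends.
Hannah starts exactly when Lucia ends (back-to-back, no overlap), so nothing later overlaps Lucia either.
Priya starts after Hannah ends.

Hannah & Sana, Lucia & Sana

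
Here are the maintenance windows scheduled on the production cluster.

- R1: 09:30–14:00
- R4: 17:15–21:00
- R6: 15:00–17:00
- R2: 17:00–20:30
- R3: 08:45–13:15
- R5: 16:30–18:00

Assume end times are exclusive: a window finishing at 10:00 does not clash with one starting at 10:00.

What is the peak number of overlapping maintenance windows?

Walk through starts and ends in time order (an end at T is processed before a start at T):
08:45 start R3 → 1
09:30 start R1 → 2
13:15 end R3 → 1
14:00 end R1 → 0
15:00 start R6 → 1
16:30 start R5 → 2
17:00 end R6 → 1
17:00 start R2 → 2
17:15 start R4 → 3
18:00 end R5 → 2
20:30 end R2 → 1
21:00 end R4 → 0
Peak is 3, at 17:15 (R2, R4, R5).

3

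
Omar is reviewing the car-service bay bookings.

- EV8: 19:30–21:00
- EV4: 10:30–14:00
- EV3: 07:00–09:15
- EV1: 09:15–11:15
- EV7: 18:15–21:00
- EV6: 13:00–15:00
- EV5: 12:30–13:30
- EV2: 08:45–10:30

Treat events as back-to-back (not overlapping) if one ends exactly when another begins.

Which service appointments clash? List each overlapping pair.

Sorted by start: EV3, EV2, EV1, EV4, EV5, EV6, EV7, EV8.
EV2 starts before EV3 ends → EV3 and EV2 overlap.
EV1 starts exactly when EV3 ends (back-to-back, no overlap), so nothing later overlaps EV3 either.
EV1 starts before EV2 ends → EV2 and EV1 overlap.
EV4 starts exactly when EV2 ends (back-to-back, no overlap), so nothing later overlaps EV2 either.
EV4 starts before EV1 ends → EV1 and EV4 overlap.
EV5 starts after EV1 ends, so nothing later overlaps EV1 either.
EV5 starts before EV4 ends → EV4 and EV5 overlap.
EV6 starts before EV4 ends → EV4 and EV6 overlap.
EV7 starts after EV4 ends, so nothing later overlaps EV4 either.
EV6 starts before EV5 ends → EV5 and EV6 overlap.
EV7 starts after EV5 ends, so nothing later overlaps EV5 either.
EV7 starts after EV6 ends, so nothing later overlaps EV6 either.
EV8 starts before EV7 ends → EV7 and EV8 overlap.

EV1 & EV2, EV1 & EV4, EV2 & EV3, EV4 & EV5, EV4 & EV6, EV5 & EV6, EV7 & EV8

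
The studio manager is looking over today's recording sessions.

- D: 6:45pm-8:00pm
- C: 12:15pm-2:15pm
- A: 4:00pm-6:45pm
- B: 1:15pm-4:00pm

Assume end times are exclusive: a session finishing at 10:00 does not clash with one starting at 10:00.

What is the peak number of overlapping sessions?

Sort all start/end points and keep a running count:
12:15pm start C → 1
1:15pm start B → 2
2:15pm end C → 1
4:00pm end B → 0
4:00pm start A → 1
6:45pm end A → 0
6:45pm start D → 1
8:00pm end D → 0
Peak is 2, at 1:15pm (B, C).

2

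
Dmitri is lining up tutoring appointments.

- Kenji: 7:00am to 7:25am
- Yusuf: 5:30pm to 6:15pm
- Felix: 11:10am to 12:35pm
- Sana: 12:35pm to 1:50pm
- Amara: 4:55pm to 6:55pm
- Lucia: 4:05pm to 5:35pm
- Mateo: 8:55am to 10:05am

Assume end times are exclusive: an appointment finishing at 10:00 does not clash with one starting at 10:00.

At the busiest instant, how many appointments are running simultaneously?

Sweep the timeline, counting +1 at each start and −1 at each end (ends before starts at a tie):
7:00am start Kenji → 1
7:25am end Kenji → 0
8:55am start Mateo → 1
10:05am end Mateo → 0
11:10am start Felix → 1
12:35pm end Felix → 0
12:35pm start Sana → 1
1:50pm end Sana → 0
4:05pm start Lucia → 1
4:55pm start Amara → 2
5:30pm start Yusuf → 3
5:35pm end Lucia → 2
6:15pm end Yusuf → 1
6:55pm end Amara → 0
Peak is 3, at 5:30pm (Amara, Lucia, Yusuf).

3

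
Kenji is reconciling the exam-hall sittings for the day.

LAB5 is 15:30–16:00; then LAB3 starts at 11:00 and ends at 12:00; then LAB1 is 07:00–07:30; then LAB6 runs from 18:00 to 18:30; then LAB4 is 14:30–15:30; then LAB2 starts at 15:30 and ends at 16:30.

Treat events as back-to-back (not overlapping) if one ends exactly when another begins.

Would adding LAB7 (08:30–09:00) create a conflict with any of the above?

No — it doesn't clash with anything

LAB1: ends 07:30 at or before LAB7 starts 08:30 → clear.
LAB3: starts 11:00 at or after LAB7 ends 09:00 → clear.
LAB4: starts 14:30 at or after LAB7 ends 09:00 → clear.
LAB2: starts 15:30 at or after LAB7 ends 09:00 → clear.
LAB5: starts 15:30 at or after LAB7 ends 09:00 → clear.
LAB6: starts 18:00 at or after LAB7 ends 09:00 → clear.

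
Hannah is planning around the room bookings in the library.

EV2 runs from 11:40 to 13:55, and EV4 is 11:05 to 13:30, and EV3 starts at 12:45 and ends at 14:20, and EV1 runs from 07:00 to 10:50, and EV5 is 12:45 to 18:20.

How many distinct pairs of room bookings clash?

6

Two intervals overlap when each starts before the other ends.
Sorted by start: EV1, EV4, EV2, EV3, EV5.
EV4 starts after EV1 ends, so nothing later overlaps EV1 either.
EV2 starts before EV4 ends → EV4 and EV2 overlap.
EV3 starts before EV4 ends → EV4 and EV3 overlap.
EV5 starts before EV4 ends → EV4 and EV5 overlap.
EV3 starts before EV2 ends → EV2 and EV3 overlap.
EV5 starts before EV2 ends → EV2 and EV5 overlap.
EV5 starts before EV3 ends → EV3 and EV5 overlap.
Overlapping pairs: EV2 & EV3, EV2 & EV4, EV2 & EV5, EV3 & EV4, EV3 & EV5, EV4 & EV5 — 6 in total.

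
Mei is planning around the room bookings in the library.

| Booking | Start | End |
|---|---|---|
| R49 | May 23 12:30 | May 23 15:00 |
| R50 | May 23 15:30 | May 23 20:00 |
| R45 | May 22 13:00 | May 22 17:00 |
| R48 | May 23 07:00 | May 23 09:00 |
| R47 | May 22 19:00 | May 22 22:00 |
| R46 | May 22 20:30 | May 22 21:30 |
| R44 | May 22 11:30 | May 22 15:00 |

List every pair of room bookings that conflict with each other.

Sorted by start: R44, R45, R47, R46, R48, R49, R50.
R45 starts before R44 ends → R44 and R45 overlap.
R47 starts after R44 ends, so nothing later overlaps R44 either.
R47 starts after R45 ends, so nothing later overlaps R45 either.
R46 starts before R47 ends → R47 and R46 overlap.
R48 starts after R47 ends, so nothing later overlaps R47 either.
R48 starts after R46 ends, so nothing later overlaps R46 either.
R49 starts after R48 ends, so nothing later overlaps R48 either.
R50 starts after R49 ends.

R44 & R45, R46 & R47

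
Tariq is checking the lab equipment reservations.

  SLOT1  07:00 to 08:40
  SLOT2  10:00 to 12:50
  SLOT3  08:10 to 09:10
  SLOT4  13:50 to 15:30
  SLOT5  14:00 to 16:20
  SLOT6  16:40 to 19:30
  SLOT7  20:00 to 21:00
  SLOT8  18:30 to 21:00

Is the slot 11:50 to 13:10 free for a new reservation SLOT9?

No — it overlaps SLOT2

SLOT1: ends 08:40 at or before SLOT9 starts 11:50 → clear.
SLOT3: ends 09:10 at or before SLOT9 starts 11:50 → clear.
SLOT2: starts 10:00 before SLOT9 ends 13:10, and ends 12:50 after SLOT9 starts 11:50 → overlap.
SLOT4: starts 13:50 at or after SLOT9 ends 13:10 → clear.
SLOT5: starts 14:00 at or after SLOT9 ends 13:10 → clear.
SLOT6: starts 16:40 at or after SLOT9 ends 13:10 → clear.
SLOT8: starts 18:30 at or after SLOT9 ends 13:10 → clear.
SLOT7: starts 20:00 at or after SLOT9 ends 13:10 → clear.
SLOT9 overlaps SLOT2.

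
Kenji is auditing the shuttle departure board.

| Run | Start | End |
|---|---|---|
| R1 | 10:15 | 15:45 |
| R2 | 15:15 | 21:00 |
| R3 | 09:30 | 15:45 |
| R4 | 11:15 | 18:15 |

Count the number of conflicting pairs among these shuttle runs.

Two intervals overlap when each starts before the other ends.
Sorted by start: R3, R1, R4, R2.
R1 starts before R3 ends → R3 and R1 overlap.
R4 starts before R3 ends → R3 and R4 overlap.
R2 starts before R3 ends → R3 and R2 overlap.
R4 starts before R1 ends → R1 and R4 overlap.
R2 starts before R1 ends → R1 and R2 overlap.
R2 starts before R4 ends → R4 and R2 overlap.
Overlapping pairs: R1 & R2, R1 & R3, R1 & R4, R2 & R3, R2 & R4, R3 & R4 — 6 in total.

6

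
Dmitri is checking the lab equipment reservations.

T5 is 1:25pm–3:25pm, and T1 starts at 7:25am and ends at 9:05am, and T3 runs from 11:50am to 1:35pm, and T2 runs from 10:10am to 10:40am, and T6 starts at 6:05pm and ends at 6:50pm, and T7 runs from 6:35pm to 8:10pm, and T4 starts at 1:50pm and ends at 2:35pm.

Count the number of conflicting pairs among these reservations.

3

Check each pair: they overlap iff neither finishes before the other starts.
Sorted by start: T1, T2, T3, T5, T4, T6, T7.
T2 starts after T1 ends — done with T1.
T3 starts after T2 ends — done with T2.
T5 starts before T3 ends → T3 and T5 overlap.
T4 starts after T3 ends — done with T3.
T4 starts before T5 ends → T5 and T4 overlap.
T6 starts after T5 ends — done with T5.
T6 starts after T4 ends — done with T4.
T7 starts before T6 ends → T6 and T7 overlap.
Overlapping pairs: T3 & T5, T4 & T5, T6 & T7 — 3 in total.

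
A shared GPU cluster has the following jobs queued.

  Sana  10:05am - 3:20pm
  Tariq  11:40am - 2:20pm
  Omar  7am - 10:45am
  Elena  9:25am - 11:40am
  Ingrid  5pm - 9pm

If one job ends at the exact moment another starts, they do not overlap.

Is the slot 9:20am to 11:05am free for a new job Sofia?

No — it overlaps Elena, Omar, Sana

Omar: starts 7am before Sofia ends 11:05am, and ends 10:45am after Sofia starts 9:20am → overlap.
Elena: starts 9:25am before Sofia ends 11:05am, and ends 11:40am after Sofia starts 9:20am → overlap.
Sana: starts 10:05am before Sofia ends 11:05am, and ends 3:20pm after Sofia starts 9:20am → overlap.
Tariq: starts 11:40am at or after Sofia ends 11:05am → clear.
Ingrid: starts 5pm at or after Sofia ends 11:05am → clear.
Sofia overlaps Omar, Sana, Elena.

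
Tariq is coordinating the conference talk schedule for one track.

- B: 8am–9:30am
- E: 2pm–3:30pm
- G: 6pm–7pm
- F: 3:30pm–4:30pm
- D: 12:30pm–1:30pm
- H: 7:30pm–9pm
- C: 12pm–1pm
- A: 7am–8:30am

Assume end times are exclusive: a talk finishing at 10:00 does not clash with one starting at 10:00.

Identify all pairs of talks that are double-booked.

A & B, C & D

Sorted by start: A, B, C, D, E, F, G, H.
B starts before A ends → A and B overlap.
C starts after A ends, so A has no further overlaps.
C starts after B ends, so B has no further overlaps.
D starts before C ends → C and D overlap.
E starts after C ends, so C has no further overlaps.
E starts after D ends, so D has no further overlaps.
F starts exactly when E ends (back-to-back, no overlap), so E has no further overlaps.
G starts after F ends, so F has no further overlaps.
H starts after G ends.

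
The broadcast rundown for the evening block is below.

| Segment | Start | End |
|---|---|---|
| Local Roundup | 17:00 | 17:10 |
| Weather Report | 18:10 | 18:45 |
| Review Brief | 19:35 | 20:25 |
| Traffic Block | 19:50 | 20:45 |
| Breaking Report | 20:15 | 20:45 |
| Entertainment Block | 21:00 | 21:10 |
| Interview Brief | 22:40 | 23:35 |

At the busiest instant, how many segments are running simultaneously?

3

Sweep the timeline, counting +1 at each start and −1 at each end (ends before starts at a tie):
17:00 start Local Roundup → 1
17:10 end Local Roundup → 0
18:10 start Weather Report → 1
18:45 end Weather Report → 0
19:35 start Review Brief → 1
19:50 start Traffic Block → 2
20:15 start Breaking Report → 3
20:25 end Review Brief → 2
20:45 end Breaking Report → 1
20:45 end Traffic Block → 0
21:00 start Entertainment Block → 1
21:10 end Entertainment Block → 0
22:40 start Interview Brief → 1
23:35 end Interview Brief → 0
Peak is 3, at 20:15 (Breaking Report, Review Brief, Traffic Block).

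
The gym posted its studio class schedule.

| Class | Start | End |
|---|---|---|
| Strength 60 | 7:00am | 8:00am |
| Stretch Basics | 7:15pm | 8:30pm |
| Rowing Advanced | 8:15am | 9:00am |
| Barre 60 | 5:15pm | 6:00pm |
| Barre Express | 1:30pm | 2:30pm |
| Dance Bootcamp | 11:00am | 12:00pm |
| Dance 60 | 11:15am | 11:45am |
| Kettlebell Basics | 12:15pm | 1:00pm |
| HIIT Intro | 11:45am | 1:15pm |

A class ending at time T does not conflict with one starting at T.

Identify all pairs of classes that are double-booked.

Dance 60 & Dance Bootcamp, Dance Bootcamp & HIIT Intro, HIIT Intro & Kettlebell Basics

Sorted by start: Strength 60, Rowing Advanced, Dance Bootcamp, Dance 60, HIIT Intro, Kettlebell Basics, Barre Express, Barre 60, Stretch Basics.
Rowing Advanced starts after Strength 60 ends, so nothing later overlaps Strength 60 either.
Dance Bootcamp starts after Rowing Advanced ends, so nothing later overlaps Rowing Advanced either.
Dance 60 starts before Dance Bootcamp ends → Dance Bootcamp and Dance 60 overlap.
HIIT Intro starts before Dance Bootcamp ends → Dance Bootcamp and HIIT Intro overlap.
Kettlebell Basics starts after Dance Bootcamp ends, so nothing later overlaps Dance Bootcamp either.
HIIT Intro starts exactly when Dance 60 ends (back-to-back, no overlap), so nothing later overlaps Dance 60 either.
Kettlebell Basics starts before HIIT Intro ends → HIIT Intro and Kettlebell Basics overlap.
Barre Express starts after HIIT Intro ends, so nothing later overlaps HIIT Intro either.
Barre Express starts after Kettlebell Basics ends, so nothing later overlaps Kettlebell Basics either.
Barre 60 starts after Barre Express ends, so nothing later overlaps Barre Express either.
Stretch Basics starts after Barre 60 ends.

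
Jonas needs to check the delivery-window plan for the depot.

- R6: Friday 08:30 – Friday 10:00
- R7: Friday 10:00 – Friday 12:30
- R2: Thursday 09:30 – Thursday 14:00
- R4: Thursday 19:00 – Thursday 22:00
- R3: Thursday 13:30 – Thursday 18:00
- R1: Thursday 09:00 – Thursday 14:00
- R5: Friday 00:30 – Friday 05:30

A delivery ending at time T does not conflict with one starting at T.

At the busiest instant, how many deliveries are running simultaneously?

3

Sweep the timeline, counting +1 at each start and −1 at each end (ends before starts at a tie):
Thursday 09:00 start R1 → 1
Thursday 09:30 start R2 → 2
Thursday 13:30 start R3 → 3
Thursday 14:00 end R1 → 2
Thursday 14:00 end R2 → 1
Thursday 18:00 end R3 → 0
Thursday 19:00 start R4 → 1
Thursday 22:00 end R4 → 0
Friday 00:30 start R5 → 1
Friday 05:30 end R5 → 0
Friday 08:30 start R6 → 1
Friday 10:00 end R6 → 0
Friday 10:00 start R7 → 1
Friday 12:30 end R7 → 0
Peak is 3, at Thursday 13:30 (R1, R2, R3).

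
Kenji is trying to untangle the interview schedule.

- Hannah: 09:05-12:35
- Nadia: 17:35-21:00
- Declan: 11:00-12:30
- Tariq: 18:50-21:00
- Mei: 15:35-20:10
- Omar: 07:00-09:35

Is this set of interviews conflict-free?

No

Sorted by start: Omar, Hannah, Declan, Mei, Nadia, Tariq.
Hannah starts before Omar ends → Omar and Hannah overlap.
That's a conflict, so the schedule is not conflict-free.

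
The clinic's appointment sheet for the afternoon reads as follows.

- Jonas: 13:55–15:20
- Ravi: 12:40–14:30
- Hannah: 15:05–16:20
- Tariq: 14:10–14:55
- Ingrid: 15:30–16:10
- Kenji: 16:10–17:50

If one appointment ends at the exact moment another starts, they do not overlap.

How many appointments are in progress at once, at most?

Sort all start/end points and keep a running count:
12:40 start Ravi → 1
13:55 start Jonas → 2
14:10 start Tariq → 3
14:30 end Ravi → 2
14:55 end Tariq → 1
15:05 start Hannah → 2
15:20 end Jonas → 1
15:30 start Ingrid → 2
16:10 end Ingrid → 1
16:10 start Kenji → 2
16:20 end Hannah → 1
17:50 end Kenji → 0
Peak is 3, at 14:10 (Jonas, Ravi, Tariq).

3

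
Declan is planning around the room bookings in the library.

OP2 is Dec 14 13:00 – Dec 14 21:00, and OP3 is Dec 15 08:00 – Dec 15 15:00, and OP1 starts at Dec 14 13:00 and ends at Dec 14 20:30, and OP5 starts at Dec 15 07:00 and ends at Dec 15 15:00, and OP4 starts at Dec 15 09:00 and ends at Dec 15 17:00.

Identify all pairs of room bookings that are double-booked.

OP1 & OP2, OP3 & OP4, OP3 & OP5, OP4 & OP5

Check each pair: they overlap iff neither finishes before the other starts.
Sorted by start: OP1, OP2, OP5, OP3, OP4.
OP2 starts before OP1 ends → OP1 and OP2 overlap.
OP5 starts after OP1 ends, so nothing later overlaps OP1 either.
OP5 starts after OP2 ends, so nothing later overlaps OP2 either.
OP3 starts before OP5 ends → OP5 and OP3 overlap.
OP4 starts before OP5 ends → OP5 and OP4 overlap.
OP4 starts before OP3 ends → OP3 and OP4 overlap.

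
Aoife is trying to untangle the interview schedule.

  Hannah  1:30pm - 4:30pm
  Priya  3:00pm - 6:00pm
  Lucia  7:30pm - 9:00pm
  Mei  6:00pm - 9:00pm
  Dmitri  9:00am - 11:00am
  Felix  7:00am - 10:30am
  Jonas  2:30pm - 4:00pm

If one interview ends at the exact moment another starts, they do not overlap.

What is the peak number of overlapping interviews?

Walk through starts and ends in time order (an end at T is processed before a start at T):
7:00am start Felix → 1
9:00am start Dmitri → 2
10:30am end Felix → 1
11:00am end Dmitri → 0
1:30pm start Hannah → 1
2:30pm start Jonas → 2
3:00pm start Priya → 3
4:00pm end Jonas → 2
4:30pm end Hannah → 1
6:00pm end Priya → 0
6:00pm start Mei → 1
7:30pm start Lucia → 2
9:00pm end Lucia → 1
9:00pm end Mei → 0
Peak is 3, at 3:00pm (Hannah, Jonas, Priya).

3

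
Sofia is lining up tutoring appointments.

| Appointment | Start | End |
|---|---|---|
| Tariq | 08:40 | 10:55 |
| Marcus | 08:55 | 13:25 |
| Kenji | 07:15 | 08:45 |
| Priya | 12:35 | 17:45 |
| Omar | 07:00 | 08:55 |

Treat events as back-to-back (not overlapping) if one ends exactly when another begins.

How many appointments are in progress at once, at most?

Walk through starts and ends in time order (an end at T is processed before a start at T):
07:00 start Omar → 1
07:15 start Kenji → 2
08:40 start Tariq → 3
08:45 end Kenji → 2
08:55 end Omar → 1
08:55 start Marcus → 2
10:55 end Tariq → 1
12:35 start Priya → 2
13:25 end Marcus → 1
17:45 end Priya → 0
Peak is 3, at 08:40 (Kenji, Omar, Tariq).

3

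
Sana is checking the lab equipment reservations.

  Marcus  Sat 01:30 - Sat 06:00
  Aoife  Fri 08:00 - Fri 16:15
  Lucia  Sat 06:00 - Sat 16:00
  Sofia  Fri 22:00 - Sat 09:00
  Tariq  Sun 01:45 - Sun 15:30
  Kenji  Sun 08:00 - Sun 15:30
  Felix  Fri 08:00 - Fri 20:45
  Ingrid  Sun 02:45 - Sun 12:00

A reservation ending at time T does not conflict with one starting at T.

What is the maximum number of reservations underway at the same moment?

Sort all start/end points and keep a running count:
Fri 08:00 start Aoife → 1
Fri 08:00 start Felix → 2
Fri 16:15 end Aoife → 1
Fri 20:45 end Felix → 0
Fri 22:00 start Sofia → 1
Sat 01:30 start Marcus → 2
Sat 06:00 end Marcus → 1
Sat 06:00 start Lucia → 2
Sat 09:00 end Sofia → 1
Sat 16:00 end Lucia → 0
Sun 01:45 start Tariq → 1
Sun 02:45 start Ingrid → 2
Sun 08:00 start Kenji → 3
Sun 12:00 end Ingrid → 2
Sun 15:30 end Kenji → 1
Sun 15:30 end Tariq → 0
Peak is 3, at Sun 08:00 (Ingrid, Kenji, Tariq).

3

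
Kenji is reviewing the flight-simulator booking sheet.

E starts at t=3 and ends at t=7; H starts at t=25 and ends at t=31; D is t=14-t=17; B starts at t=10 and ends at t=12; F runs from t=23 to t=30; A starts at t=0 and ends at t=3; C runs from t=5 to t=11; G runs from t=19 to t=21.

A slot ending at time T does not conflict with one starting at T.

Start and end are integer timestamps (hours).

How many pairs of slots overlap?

Sorted by start: A, E, C, B, D, G, F, H.
E starts exactly when A ends (back-to-back, no overlap) — done with A.
C starts before E ends → E and C overlap.
B starts after E ends — done with E.
B starts before C ends → C and B overlap.
D starts after C ends — done with C.
D starts after B ends — done with B.
G starts after D ends — done with D.
F starts after G ends — done with G.
H starts before F ends → F and H overlap.
Overlapping pairs: B & C, C & E, F & H — 3 in total.

3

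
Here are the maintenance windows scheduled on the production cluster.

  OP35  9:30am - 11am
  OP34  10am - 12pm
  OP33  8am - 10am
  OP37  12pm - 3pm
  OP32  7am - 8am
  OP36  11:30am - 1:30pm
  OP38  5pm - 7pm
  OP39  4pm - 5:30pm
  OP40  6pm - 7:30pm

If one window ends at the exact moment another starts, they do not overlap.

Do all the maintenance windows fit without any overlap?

No

Check each pair: they overlap iff neither finishes before the other starts.
Sorted by start: OP32, OP33, OP35, OP34, OP36, OP37, OP39, OP38, OP40.
OP33 starts exactly when OP32 ends (back-to-back, no overlap) — done with OP32.
OP35 starts before OP33 ends → OP33 and OP35 overlap.
That's a conflict, so the schedule is not conflict-free.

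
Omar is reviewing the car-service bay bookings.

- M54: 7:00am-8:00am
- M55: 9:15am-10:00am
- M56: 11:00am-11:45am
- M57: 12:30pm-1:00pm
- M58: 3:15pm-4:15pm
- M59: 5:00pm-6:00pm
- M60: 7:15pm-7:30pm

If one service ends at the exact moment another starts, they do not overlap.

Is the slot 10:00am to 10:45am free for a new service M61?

M54: ends 8:00am at or before M61 starts 10:00am → clear.
M55: ends 10:00am at or before M61 starts 10:00am → clear.
M56: starts 11:00am at or after M61 ends 10:45am → clear.
M57: starts 12:30pm at or after M61 ends 10:45am → clear.
M58: starts 3:15pm at or after M61 ends 10:45am → clear.
M59: starts 5:00pm at or after M61 ends 10:45am → clear.
M60: starts 7:15pm at or after M61 ends 10:45am → clear.

Yes — the slot is free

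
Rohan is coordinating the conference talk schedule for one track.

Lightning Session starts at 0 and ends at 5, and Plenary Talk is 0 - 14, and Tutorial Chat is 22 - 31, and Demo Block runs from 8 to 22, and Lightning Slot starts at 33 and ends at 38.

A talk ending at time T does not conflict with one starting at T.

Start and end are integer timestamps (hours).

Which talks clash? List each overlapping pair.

Demo Block & Plenary Talk, Lightning Session & Plenary Talk

Two intervals overlap when each starts before the other ends.
Sorted by start: Lightning Session, Plenary Talk, Demo Block, Tutorial Chat, Lightning Slot.
Plenary Talk starts before Lightning Session ends → Lightning Session and Plenary Talk overlap.
Demo Block starts after Lightning Session ends; Lightning Session is clear from here.
Demo Block starts before Plenary Talk ends → Plenary Talk and Demo Block overlap.
Tutorial Chat starts after Plenary Talk ends; Plenary Talk is clear from here.
Tutorial Chat starts exactly when Demo Block ends (back-to-back, no overlap); Demo Block is clear from here.
Lightning Slot starts after Tutorial Chat ends.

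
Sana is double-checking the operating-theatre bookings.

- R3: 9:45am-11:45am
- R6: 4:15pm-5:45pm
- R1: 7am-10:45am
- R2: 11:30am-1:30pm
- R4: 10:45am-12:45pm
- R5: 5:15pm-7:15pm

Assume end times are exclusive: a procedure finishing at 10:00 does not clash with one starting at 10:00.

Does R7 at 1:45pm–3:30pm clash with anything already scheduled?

R1: ends 10:45am at or before R7 starts 1:45pm → clear.
R3: ends 11:45am at or before R7 starts 1:45pm → clear.
R4: ends 12:45pm at or before R7 starts 1:45pm → clear.
R2: ends 1:30pm at or before R7 starts 1:45pm → clear.
R6: starts 4:15pm at or after R7 ends 3:30pm → clear.
R5: starts 5:15pm at or after R7 ends 3:30pm → clear.

No — it doesn't clash with anything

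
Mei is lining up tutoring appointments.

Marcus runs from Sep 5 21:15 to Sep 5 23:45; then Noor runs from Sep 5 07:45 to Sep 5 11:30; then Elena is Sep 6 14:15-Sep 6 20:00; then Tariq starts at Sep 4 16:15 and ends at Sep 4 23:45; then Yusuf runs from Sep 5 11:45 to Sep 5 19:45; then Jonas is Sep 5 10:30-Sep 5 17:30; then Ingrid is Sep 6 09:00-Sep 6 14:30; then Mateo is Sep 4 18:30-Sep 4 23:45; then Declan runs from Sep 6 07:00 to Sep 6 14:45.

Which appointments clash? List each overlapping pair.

Declan & Elena, Declan & Ingrid, Elena & Ingrid, Jonas & Noor, Jonas & Yusuf, Mateo & Tariq

Two intervals overlap when each starts before the other ends.
Sorted by start: Tariq, Mateo, Noor, Jonas, Yusuf, Marcus, Declan, Ingrid, Elena.
Mateo starts before Tariq ends → Tariq and Mateo overlap.
Noor starts after Tariq ends — done with Tariq.
Noor starts after Mateo ends — done with Mateo.
Jonas starts before Noor ends → Noor and Jonas overlap.
Yusuf starts after Noor ends — done with Noor.
Yusuf starts before Jonas ends → Jonas and Yusuf overlap.
Marcus starts after Jonas ends — done with Jonas.
Marcus starts after Yusuf ends — done with Yusuf.
Declan starts after Marcus ends — done with Marcus.
Ingrid starts before Declan ends → Declan and Ingrid overlap.
Elena starts before Declan ends → Declan and Elena overlap.
Elena starts before Ingrid ends → Ingrid and Elena overlap.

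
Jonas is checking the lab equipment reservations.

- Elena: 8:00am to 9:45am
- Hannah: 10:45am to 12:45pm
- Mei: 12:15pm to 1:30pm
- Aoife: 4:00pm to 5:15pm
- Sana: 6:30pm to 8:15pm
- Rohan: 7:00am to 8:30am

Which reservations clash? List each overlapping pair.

Elena & Rohan, Hannah & Mei

Sorted by start: Rohan, Elena, Hannah, Mei, Aoife, Sana.
Elena starts before Rohan ends → Rohan and Elena overlap.
Hannah starts after Rohan ends; Rohan is clear from here.
Hannah starts after Elena ends; Elena is clear from here.
Mei starts before Hannah ends → Hannah and Mei overlap.
Aoife starts after Hannah ends; Hannah is clear from here.
Aoife starts after Mei ends; Mei is clear from here.
Sana starts after Aoife ends.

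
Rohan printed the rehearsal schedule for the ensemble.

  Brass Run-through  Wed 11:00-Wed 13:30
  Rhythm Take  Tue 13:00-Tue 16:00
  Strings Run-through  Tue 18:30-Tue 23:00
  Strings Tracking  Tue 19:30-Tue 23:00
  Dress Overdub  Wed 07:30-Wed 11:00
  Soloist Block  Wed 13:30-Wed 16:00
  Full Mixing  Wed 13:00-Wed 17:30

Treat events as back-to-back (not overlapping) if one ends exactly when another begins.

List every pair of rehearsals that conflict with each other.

Brass Run-through & Full Mixing, Full Mixing & Soloist Block, Strings Run-through & Strings Tracking

Sorted by start: Rhythm Take, Strings Run-through, Strings Tracking, Dress Overdub, Brass Run-through, Full Mixing, Soloist Block.
Strings Run-through starts after Rhythm Take ends, so Rhythm Take has no further overlaps.
Strings Tracking starts before Strings Run-through ends → Strings Run-through and Strings Tracking overlap.
Dress Overdub starts after Strings Run-through ends, so Strings Run-through has no further overlaps.
Dress Overdub starts after Strings Tracking ends, so Strings Tracking has no further overlaps.
Brass Run-through starts exactly when Dress Overdub ends (back-to-back, no overlap), so Dress Overdub has no further overlaps.
Full Mixing starts before Brass Run-through ends → Brass Run-through and Full Mixing overlap.
Soloist Block starts exactly when Brass Run-through ends (back-to-back, no overlap).
Soloist Block starts before Full Mixing ends → Full Mixing and Soloist Block overlap.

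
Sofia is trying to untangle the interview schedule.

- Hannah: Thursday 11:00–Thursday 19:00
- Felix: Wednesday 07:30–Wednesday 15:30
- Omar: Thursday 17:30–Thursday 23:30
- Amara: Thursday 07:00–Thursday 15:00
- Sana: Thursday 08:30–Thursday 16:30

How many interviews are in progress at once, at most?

Sort all start/end points and keep a running count:
Wednesday 07:30 start Felix → 1
Wednesday 15:30 end Felix → 0
Thursday 07:00 start Amara → 1
Thursday 08:30 start Sana → 2
Thursday 11:00 start Hannah → 3
Thursday 15:00 end Amara → 2
Thursday 16:30 end Sana → 1
Thursday 17:30 start Omar → 2
Thursday 19:00 end Hannah → 1
Thursday 23:30 end Omar → 0
Peak is 3, at Thursday 11:00 (Amara, Hannah, Sana).

3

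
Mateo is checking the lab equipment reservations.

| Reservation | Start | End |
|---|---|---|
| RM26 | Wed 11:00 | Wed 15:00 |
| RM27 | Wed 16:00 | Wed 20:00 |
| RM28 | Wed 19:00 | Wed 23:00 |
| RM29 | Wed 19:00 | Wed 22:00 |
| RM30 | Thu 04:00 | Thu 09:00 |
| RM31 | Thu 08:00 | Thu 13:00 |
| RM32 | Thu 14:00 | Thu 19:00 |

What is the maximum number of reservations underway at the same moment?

3

Walk through starts and ends in time order (an end at T is processed before a start at T):
Wed 11:00 start RM26 → 1
Wed 15:00 end RM26 → 0
Wed 16:00 start RM27 → 1
Wed 19:00 start RM28 → 2
Wed 19:00 start RM29 → 3
Wed 20:00 end RM27 → 2
Wed 22:00 end RM29 → 1
Wed 23:00 end RM28 → 0
Thu 04:00 start RM30 → 1
Thu 08:00 start RM31 → 2
Thu 09:00 end RM30 → 1
Thu 13:00 end RM31 → 0
Thu 14:00 start RM32 → 1
Thu 19:00 end RM32 → 0
Peak is 3, at Wed 19:00 (RM27, RM28, RM29).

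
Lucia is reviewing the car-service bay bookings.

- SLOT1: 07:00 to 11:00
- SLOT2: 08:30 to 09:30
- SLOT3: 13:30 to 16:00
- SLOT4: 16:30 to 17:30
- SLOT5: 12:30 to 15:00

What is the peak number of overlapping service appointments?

Walk through starts and ends in time order (an end at T is processed before a start at T):
07:00 start SLOT1 → 1
08:30 start SLOT2 → 2
09:30 end SLOT2 → 1
11:00 end SLOT1 → 0
12:30 start SLOT5 → 1
13:30 start SLOT3 → 2
15:00 end SLOT5 → 1
16:00 end SLOT3 → 0
16:30 start SLOT4 → 1
17:30 end SLOT4 → 0
Peak is 2, at 08:30 (SLOT1, SLOT2).

2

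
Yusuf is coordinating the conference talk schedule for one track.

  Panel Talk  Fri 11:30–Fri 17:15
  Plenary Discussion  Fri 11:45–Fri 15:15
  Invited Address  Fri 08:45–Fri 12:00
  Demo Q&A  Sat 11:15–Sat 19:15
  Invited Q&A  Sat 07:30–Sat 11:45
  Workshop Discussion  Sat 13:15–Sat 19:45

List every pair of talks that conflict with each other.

Demo Q&A & Invited Q&A, Demo Q&A & Workshop Discussion, Invited Address & Panel Talk, Invited Address & Plenary Discussion, Panel Talk & Plenary Discussion

Two intervals overlap when each starts before the other ends.
Sorted by start: Invited Address, Panel Talk, Plenary Discussion, Invited Q&A, Demo Q&A, Workshop Discussion.
Panel Talk starts before Invited Address ends → Invited Address and Panel Talk overlap.
Plenary Discussion starts before Invited Address ends → Invited Address and Plenary Discussion overlap.
Invited Q&A starts after Invited Address ends, so Invited Address has no further overlaps.
Plenary Discussion starts before Panel Talk ends → Panel Talk and Plenary Discussion overlap.
Invited Q&A starts after Panel Talk ends, so Panel Talk has no further overlaps.
Invited Q&A starts after Plenary Discussion ends, so Plenary Discussion has no further overlaps.
Demo Q&A starts before Invited Q&A ends → Invited Q&A and Demo Q&A overlap.
Workshop Discussion starts after Invited Q&A ends.
Workshop Discussion starts before Demo Q&A ends → Demo Q&A and Workshop Discussion overlap.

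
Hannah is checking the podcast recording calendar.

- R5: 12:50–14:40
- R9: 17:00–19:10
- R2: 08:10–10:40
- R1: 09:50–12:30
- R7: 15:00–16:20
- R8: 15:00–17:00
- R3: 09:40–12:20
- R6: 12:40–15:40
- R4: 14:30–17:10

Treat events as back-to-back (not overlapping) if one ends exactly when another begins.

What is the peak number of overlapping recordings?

Walk through starts and ends in time order (an end at T is processed before a start at T):
08:10 start R2 → 1
09:40 start R3 → 2
09:50 start R1 → 3
10:40 end R2 → 2
12:20 end R3 → 1
12:30 end R1 → 0
12:40 start R6 → 1
12:50 start R5 → 2
14:30 start R4 → 3
14:40 end R5 → 2
15:00 start R7 → 3
15:00 start R8 → 4
15:40 end R6 → 3
16:20 end R7 → 2
17:00 end R8 → 1
17:00 start R9 → 2
17:10 end R4 → 1
19:10 end R9 → 0
Peak is 4, at 15:00 (R4, R6, R7, R8).

4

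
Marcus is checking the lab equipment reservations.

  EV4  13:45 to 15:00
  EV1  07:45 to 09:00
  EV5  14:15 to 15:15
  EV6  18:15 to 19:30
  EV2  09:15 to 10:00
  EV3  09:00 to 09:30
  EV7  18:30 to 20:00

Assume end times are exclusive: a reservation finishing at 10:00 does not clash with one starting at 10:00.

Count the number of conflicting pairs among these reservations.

3

Two intervals overlap when each starts before the other ends.
Sorted by start: EV1, EV3, EV2, EV4, EV5, EV6, EV7.
EV3 starts exactly when EV1 ends (back-to-back, no overlap), so EV1 has no further overlaps.
EV2 starts before EV3 ends → EV3 and EV2 overlap.
EV4 starts after EV3 ends, so EV3 has no further overlaps.
EV4 starts after EV2 ends, so EV2 has no further overlaps.
EV5 starts before EV4 ends → EV4 and EV5 overlap.
EV6 starts after EV4 ends, so EV4 has no further overlaps.
EV6 starts after EV5 ends, so EV5 has no further overlaps.
EV7 starts before EV6 ends → EV6 and EV7 overlap.
Overlapping pairs: EV2 & EV3, EV4 & EV5, EV6 & EV7 — 3 in total.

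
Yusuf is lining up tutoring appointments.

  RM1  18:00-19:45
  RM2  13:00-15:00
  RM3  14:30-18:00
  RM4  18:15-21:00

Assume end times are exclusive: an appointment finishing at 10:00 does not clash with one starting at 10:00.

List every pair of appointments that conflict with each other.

RM1 & RM4, RM2 & RM3

Two intervals overlap when each starts before the other ends.
Sorted by start: RM2, RM3, RM1, RM4.
RM3 starts before RM2 ends → RM2 and RM3 overlap.
RM1 starts after RM2 ends — done with RM2.
RM1 starts exactly when RM3 ends (back-to-back, no overlap) — done with RM3.
RM4 starts before RM1 ends → RM1 and RM4 overlap.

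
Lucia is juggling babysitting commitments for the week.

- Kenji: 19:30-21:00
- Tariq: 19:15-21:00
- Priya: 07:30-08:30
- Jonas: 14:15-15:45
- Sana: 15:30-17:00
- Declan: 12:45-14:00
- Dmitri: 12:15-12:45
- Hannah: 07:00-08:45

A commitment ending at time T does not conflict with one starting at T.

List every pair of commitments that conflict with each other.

Hannah & Priya, Jonas & Sana, Kenji & Tariq

Sorted by start: Hannah, Priya, Dmitri, Declan, Jonas, Sana, Tariq, Kenji.
Priya starts before Hannah ends → Hannah and Priya overlap.
Dmitri starts after Hannah ends; Hannah is clear from here.
Dmitri starts after Priya ends; Priya is clear from here.
Declan starts exactly when Dmitri ends (back-to-back, no overlap); Dmitri is clear from here.
Jonas starts after Declan ends; Declan is clear from here.
Sana starts before Jonas ends → Jonas and Sana overlap.
Tariq starts after Jonas ends; Jonas is clear from here.
Tariq starts after Sana ends; Sana is clear from here.
Kenji starts before Tariq ends → Tariq and Kenji overlap.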